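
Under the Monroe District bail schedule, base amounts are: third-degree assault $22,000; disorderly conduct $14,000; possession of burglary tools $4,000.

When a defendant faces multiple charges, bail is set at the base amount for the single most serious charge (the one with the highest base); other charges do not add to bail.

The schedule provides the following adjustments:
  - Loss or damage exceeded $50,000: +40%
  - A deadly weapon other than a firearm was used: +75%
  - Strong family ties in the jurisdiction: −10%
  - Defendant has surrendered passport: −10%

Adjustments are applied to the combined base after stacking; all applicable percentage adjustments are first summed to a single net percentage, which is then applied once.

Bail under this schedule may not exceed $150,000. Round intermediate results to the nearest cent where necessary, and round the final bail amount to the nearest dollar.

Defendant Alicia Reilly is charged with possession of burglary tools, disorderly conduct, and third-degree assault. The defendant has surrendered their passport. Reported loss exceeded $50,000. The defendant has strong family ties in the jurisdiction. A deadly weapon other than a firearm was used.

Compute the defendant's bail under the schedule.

Base amounts from the schedule: possession of burglary tools $4,000; disorderly conduct $14,000; third-degree assault $22,000.
Stacking rule: use the highest base only. Highest is third-degree assault at $22,000. Combined base = $22,000.
Net percentage adjustment: +40% +75% −10% −10% = +95%. $22,000 × 1.95 = $42,900.
$42,900 is within the $150,000 maximum.

$42,900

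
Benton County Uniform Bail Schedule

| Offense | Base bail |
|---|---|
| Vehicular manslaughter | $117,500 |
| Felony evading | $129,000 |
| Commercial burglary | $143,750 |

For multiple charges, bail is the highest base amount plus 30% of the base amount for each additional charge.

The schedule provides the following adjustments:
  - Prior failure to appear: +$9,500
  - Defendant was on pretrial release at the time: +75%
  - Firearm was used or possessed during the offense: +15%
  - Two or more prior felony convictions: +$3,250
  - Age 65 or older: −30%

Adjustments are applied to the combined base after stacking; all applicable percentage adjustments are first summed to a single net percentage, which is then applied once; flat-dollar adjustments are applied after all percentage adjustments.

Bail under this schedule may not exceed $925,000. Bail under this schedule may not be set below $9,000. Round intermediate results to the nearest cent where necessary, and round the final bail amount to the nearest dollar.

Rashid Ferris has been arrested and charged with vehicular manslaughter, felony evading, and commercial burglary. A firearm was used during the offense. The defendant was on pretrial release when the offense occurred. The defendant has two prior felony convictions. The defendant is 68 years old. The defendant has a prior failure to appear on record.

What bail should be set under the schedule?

Base amounts from the schedule: vehicular manslaughter $117,500; felony evading $129,000; commercial burglary $143,750.
Stacking rule: highest base plus 30% of each additional charge. Highest is commercial burglary at $143,750. Additional: $117,500 × 30% = $35,250; $129,000 × 30% = $38,700. Combined base = $143,750 + $73,950 = $217,700.
Net percentage adjustment: +75% +15% −30% = +60%. $217,700 × 1.6 = $348,320.
Prior failure to appear (+$9,500 flat): $348,320 + $9,500 = $357,820.
Two or more prior felony convictions (+$3,250 flat): $357,820 + $3,250 = $361,070.
$361,070 is within the $925,000 maximum.
$361,070 is at or above the $9,000 minimum.

$361,070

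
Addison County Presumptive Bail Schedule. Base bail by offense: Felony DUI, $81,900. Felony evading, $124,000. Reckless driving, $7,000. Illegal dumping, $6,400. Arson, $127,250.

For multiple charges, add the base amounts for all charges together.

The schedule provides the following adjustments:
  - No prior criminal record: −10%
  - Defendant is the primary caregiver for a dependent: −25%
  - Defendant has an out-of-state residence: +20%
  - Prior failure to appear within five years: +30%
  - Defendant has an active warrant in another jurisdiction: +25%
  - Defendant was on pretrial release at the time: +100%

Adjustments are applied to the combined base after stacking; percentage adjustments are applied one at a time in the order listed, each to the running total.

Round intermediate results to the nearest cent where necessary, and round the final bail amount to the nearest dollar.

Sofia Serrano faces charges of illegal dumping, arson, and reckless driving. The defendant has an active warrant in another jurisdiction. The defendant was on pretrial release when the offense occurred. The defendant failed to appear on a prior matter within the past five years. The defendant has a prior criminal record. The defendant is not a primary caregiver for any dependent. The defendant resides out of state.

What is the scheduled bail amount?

$548,535

Base amounts from the schedule: illegal dumping $6,400; arson $127,250; reckless driving $7,000.
Stacking rule: sum of all bases. $6,400 + $127,250 + $7,000 = $140,650.
Defendant has an out-of-state residence (+20%): $140,650 × 1.2 = $168,780.
Prior failure to appear within five years (+30%): $168,780 × 1.3 = $219,414.
Defendant has an active warrant in another jurisdiction (+25%): $219,414 × 1.25 = $274,267.50.
Defendant was on pretrial release at the time (+100%): $274,267.50 × 2 = $548,535.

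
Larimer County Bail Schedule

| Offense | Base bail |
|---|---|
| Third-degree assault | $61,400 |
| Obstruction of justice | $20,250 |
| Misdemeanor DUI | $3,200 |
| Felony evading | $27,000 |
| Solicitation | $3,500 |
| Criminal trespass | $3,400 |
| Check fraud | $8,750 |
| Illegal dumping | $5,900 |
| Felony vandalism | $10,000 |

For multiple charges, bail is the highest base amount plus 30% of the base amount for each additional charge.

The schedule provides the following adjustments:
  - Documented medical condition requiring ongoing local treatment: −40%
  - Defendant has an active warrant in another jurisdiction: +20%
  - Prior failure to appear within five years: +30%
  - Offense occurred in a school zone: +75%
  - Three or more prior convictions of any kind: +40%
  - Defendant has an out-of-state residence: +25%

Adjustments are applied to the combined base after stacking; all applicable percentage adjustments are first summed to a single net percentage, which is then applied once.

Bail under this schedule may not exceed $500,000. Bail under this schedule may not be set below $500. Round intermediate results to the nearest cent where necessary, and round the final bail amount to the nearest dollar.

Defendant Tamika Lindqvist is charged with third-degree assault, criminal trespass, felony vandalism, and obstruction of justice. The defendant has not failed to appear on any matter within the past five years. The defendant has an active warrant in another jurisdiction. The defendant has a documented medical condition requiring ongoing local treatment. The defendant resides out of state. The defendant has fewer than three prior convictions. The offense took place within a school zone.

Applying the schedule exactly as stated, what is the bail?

$128,691

Base amounts from the schedule: third-degree assault $61,400; criminal trespass $3,400; felony vandalism $10,000; obstruction of justice $20,250.
Stacking rule: highest base plus 30% of each additional charge. Highest is third-degree assault at $61,400. Additional: $3,400 × 30% = $1,020; $10,000 × 30% = $3,000; $20,250 × 30% = $6,075. Combined base = $61,400 + $10,095 = $71,495.
Net percentage adjustment: −40% +20% +75% +25% = +80%. $71,495 × 1.8 = $128,691.
$128,691 is within the $500,000 maximum.
$128,691 is at or above the $500 minimum.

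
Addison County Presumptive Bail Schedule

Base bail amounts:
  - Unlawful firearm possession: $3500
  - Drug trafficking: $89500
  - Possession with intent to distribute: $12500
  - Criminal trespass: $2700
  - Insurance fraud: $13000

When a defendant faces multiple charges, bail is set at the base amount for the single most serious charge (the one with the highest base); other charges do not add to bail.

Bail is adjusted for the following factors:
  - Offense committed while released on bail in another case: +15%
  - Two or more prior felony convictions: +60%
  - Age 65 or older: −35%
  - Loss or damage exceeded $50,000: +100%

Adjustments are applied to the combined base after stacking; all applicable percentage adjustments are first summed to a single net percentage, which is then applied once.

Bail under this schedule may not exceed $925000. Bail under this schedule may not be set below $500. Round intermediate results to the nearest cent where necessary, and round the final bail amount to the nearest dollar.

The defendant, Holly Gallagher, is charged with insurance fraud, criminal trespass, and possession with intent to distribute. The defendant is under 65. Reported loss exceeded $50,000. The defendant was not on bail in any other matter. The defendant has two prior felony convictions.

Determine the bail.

Base amounts from the schedule: insurance fraud $13000; criminal trespass $2700; possession with intent to distribute $12500.
Stacking rule: use the highest base only. Highest is insurance fraud at $13000. Combined base = $13000.
Net percentage adjustment: +60% +100% = +160%. $13000 × 2.6 = $33800.
$33800 is within the $925000 maximum.
$33800 is at or above the $500 minimum.

$33800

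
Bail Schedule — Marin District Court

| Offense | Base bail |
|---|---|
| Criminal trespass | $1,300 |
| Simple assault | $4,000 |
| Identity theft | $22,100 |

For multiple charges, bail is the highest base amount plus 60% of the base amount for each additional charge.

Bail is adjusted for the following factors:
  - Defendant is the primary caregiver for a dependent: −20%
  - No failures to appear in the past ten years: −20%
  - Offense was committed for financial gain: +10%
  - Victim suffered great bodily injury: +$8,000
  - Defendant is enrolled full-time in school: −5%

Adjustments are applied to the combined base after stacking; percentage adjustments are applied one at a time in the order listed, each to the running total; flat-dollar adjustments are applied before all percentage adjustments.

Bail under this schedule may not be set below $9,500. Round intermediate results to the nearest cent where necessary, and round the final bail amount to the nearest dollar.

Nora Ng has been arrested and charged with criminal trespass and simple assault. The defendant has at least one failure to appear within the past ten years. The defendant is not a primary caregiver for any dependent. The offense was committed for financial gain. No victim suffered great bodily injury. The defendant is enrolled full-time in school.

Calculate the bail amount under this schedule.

Base amounts from the schedule: criminal trespass $1,300; simple assault $4,000.
Stacking rule: highest base plus 60% of each additional charge. Highest is simple assault at $4,000. Additional: $1,300 × 60% = $780. Combined base = $4,000 + $780 = $4,780.
Offense was committed for financial gain (+10%): $4,780 × 1.1 = $5,258.
Defendant is enrolled full-time in school (−5%): $5,258 × 0.95 = $4,995.10.
Result $4,995.10 is below the minimum of $9,500; bail is set at the minimum $9,500.

$9,500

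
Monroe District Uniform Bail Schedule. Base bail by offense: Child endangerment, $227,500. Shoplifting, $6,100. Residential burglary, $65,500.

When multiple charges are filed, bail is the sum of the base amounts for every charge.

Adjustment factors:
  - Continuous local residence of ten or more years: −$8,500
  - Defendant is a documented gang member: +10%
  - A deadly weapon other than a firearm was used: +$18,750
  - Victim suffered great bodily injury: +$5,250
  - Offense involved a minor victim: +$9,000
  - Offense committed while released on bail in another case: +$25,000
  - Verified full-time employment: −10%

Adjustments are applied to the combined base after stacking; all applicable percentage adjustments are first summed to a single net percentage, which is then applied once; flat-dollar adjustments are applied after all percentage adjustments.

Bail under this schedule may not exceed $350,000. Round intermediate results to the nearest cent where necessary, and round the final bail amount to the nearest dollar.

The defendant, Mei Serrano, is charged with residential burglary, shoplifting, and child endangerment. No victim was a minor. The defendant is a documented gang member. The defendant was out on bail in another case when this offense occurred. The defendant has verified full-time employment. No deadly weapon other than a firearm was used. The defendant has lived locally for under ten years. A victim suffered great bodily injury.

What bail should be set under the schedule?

$329,350

Base amounts from the schedule: residential burglary $65,500; shoplifting $6,100; child endangerment $227,500.
Stacking rule: sum of all bases. $65,500 + $6,100 + $227,500 = $299,100.
Net percentage adjustment: +10% −10% = +0%. $299,100 × 1 = $299,100.
Victim suffered great bodily injury (+$5,250 flat): $299,100 + $5,250 = $304,350.
Offense committed while released on bail in another case (+$25,000 flat): $304,350 + $25,000 = $329,350.
$329,350 is within the $350,000 maximum.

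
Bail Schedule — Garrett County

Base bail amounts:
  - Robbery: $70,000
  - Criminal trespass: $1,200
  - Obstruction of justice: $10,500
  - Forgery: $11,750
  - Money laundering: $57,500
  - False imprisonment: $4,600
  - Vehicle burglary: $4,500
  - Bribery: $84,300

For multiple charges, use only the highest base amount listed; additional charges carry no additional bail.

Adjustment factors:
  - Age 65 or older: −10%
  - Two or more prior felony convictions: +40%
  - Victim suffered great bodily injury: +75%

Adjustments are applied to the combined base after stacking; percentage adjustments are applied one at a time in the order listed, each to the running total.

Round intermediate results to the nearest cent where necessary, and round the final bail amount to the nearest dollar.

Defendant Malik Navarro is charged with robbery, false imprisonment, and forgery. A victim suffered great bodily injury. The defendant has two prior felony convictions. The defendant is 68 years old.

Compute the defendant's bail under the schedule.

Base amounts from the schedule: robbery $70,000; false imprisonment $4,600; forgery $11,750.
Stacking rule: use the highest base only. Highest is robbery at $70,000. Combined base = $70,000.
Age 65 or older (−10%): $70,000 × 0.9 = $63,000.
Two or more prior felony convictions (+40%): $63,000 × 1.4 = $88,200.
Victim suffered great bodily injury (+75%): $88,200 × 1.75 = $154,350.

$154,350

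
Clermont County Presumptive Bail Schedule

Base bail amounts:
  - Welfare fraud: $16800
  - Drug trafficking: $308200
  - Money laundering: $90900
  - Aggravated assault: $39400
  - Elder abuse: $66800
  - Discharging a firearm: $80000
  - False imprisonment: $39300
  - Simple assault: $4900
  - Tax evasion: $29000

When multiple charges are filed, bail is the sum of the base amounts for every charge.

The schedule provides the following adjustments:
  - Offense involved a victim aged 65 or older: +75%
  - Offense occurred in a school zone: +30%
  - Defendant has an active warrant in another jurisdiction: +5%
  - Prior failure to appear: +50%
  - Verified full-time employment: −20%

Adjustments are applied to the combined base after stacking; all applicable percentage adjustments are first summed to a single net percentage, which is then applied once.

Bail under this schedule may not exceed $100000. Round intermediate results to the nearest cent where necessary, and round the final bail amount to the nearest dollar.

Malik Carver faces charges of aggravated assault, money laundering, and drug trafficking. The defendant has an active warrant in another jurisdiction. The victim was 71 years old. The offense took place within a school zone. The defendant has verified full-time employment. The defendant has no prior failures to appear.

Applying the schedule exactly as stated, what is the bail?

Base amounts from the schedule: aggravated assault $39400; money laundering $90900; drug trafficking $308200.
Stacking rule: sum of all bases. $39400 + $90900 + $308200 = $438500.
Net percentage adjustment: +75% +30% +5% −20% = +90%. $438500 × 1.9 = $833150.
Result $833150 exceeds the maximum of $100000; bail is capped at $100000.

$100000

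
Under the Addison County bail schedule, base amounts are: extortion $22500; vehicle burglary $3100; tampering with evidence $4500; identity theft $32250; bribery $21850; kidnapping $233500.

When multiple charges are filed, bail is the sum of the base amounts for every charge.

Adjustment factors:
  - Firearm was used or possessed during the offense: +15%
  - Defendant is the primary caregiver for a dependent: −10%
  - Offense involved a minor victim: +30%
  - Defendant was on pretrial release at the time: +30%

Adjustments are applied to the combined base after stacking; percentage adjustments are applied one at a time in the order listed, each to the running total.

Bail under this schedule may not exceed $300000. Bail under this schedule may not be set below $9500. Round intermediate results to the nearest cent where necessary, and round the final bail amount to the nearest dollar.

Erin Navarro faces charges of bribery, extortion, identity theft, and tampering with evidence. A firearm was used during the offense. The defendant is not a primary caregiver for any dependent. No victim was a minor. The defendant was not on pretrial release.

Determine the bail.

Base amounts from the schedule: bribery $21850; extortion $22500; identity theft $32250; tampering with evidence $4500.
Stacking rule: sum of all bases. $21850 + $22500 + $32250 + $4500 = $81100.
Firearm was used or possessed during the offense (+15%): $81100 × 1.15 = $93265.
$93265 is within the $300000 maximum.
$93265 is at or above the $9500 minimum.

$93265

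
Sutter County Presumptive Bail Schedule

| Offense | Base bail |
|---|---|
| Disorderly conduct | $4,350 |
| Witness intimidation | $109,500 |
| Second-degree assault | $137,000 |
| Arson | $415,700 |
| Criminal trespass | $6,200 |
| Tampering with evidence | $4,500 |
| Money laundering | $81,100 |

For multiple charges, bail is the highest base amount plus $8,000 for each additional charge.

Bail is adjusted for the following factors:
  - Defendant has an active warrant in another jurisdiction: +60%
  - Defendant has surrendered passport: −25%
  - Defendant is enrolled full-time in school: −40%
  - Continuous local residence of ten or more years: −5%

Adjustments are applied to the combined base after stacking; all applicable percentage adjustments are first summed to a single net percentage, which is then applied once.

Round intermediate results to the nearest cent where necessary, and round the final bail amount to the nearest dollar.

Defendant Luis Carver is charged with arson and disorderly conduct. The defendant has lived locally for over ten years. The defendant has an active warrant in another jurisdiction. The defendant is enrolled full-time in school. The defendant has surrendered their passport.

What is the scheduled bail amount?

$381,330

Base amounts from the schedule: arson $415,700; disorderly conduct $4,350.
Stacking rule: highest base plus $8,000 per additional charge. Highest is arson at $415,700; 1 additional charge → +$8,000. Combined base = $423,700.
Net percentage adjustment: +60% −25% −40% −5% = −10%. $423,700 × 0.9 = $381,330.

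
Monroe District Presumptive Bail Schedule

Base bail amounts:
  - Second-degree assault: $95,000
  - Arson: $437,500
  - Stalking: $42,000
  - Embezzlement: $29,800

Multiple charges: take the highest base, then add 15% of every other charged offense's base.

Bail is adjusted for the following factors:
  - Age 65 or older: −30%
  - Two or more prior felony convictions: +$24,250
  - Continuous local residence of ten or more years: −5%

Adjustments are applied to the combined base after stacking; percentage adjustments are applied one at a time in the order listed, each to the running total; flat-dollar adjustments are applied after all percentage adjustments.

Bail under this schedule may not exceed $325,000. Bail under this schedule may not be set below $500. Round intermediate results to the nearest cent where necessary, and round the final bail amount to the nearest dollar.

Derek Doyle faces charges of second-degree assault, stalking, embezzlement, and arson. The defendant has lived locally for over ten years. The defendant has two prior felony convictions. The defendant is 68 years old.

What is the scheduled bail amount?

Base amounts from the schedule: second-degree assault $95,000; stalking $42,000; embezzlement $29,800; arson $437,500.
Stacking rule: highest base plus 15% of each additional charge. Highest is arson at $437,500. Additional: $95,000 × 15% = $14,250; $42,000 × 15% = $6,300; $29,800 × 15% = $4,470. Combined base = $437,500 + $25,020 = $462,520.
Age 65 or older (−30%): $462,520 × 0.7 = $323,764.
Continuous local residence of ten or more years (−5%): $323,764 × 0.95 = $307,575.80.
Two or more prior felony convictions (+$24,250 flat): $307,575.80 + $24,250 = $331,825.80.
Result $331,825.80 exceeds the maximum of $325,000; bail is capped at $325,000.
$325,000 is at or above the $500 minimum.

$325,000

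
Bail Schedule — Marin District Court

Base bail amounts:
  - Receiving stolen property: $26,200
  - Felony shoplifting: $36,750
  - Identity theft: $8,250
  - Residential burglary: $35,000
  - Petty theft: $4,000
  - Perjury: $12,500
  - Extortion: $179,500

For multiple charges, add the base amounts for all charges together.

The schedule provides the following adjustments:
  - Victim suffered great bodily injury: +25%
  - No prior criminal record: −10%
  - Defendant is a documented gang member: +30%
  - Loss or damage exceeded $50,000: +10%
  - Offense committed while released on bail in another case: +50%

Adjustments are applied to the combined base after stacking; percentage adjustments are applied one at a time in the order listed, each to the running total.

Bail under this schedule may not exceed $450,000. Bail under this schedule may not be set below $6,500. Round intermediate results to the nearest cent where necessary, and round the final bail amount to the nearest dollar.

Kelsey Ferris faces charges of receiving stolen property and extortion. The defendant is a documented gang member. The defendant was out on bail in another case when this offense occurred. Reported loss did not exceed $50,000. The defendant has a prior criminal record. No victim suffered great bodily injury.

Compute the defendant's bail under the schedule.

$401,115

Base amounts from the schedule: receiving stolen property $26,200; extortion $179,500.
Stacking rule: sum of all bases. $26,200 + $179,500 = $205,700.
Defendant is a documented gang member (+30%): $205,700 × 1.3 = $267,410.
Offense committed while released on bail in another case (+50%): $267,410 × 1.5 = $401,115.
$401,115 is within the $450,000 maximum.
$401,115 is at or above the $6,500 minimum.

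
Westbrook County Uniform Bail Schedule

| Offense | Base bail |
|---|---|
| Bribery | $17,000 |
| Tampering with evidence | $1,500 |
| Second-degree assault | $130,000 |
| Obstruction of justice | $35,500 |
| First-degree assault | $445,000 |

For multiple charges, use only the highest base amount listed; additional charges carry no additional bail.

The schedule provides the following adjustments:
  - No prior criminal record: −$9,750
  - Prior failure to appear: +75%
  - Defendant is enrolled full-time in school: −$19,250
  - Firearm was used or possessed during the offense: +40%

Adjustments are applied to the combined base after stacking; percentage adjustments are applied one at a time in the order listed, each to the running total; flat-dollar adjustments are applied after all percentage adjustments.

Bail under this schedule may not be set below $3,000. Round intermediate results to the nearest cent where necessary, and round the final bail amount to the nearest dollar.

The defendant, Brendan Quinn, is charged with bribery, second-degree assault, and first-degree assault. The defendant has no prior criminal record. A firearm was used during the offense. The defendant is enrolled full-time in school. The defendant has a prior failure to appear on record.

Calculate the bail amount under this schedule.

$1,061,250

Base amounts from the schedule: bribery $17,000; second-degree assault $130,000; first-degree assault $445,000.
Stacking rule: use the highest base only. Highest is first-degree assault at $445,000. Combined base = $445,000.
Prior failure to appear (+75%): $445,000 × 1.75 = $778,750.
Firearm was used or possessed during the offense (+40%): $778,750 × 1.4 = $1,090,250.
No prior criminal record (−$9,750 flat): $1,090,250 − $9,750 = $1,080,500.
Defendant is enrolled full-time in school (−$19,250 flat): $1,080,500 − $19,250 = $1,061,250.
$1,061,250 is at or above the $3,000 minimum.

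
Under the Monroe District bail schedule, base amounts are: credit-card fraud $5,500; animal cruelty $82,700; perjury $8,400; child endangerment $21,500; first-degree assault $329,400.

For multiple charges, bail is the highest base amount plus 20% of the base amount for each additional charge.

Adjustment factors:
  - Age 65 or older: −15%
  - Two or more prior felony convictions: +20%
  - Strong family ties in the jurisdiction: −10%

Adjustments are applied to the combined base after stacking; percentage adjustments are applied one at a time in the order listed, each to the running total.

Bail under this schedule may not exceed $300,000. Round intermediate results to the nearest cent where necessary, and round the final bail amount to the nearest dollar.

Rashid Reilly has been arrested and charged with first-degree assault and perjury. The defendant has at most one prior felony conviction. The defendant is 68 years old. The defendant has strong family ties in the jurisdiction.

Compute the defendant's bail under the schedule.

Base amounts from the schedule: first-degree assault $329,400; perjury $8,400.
Stacking rule: highest base plus 20% of each additional charge. Highest is first-degree assault at $329,400. Additional: $8,400 × 20% = $1,680. Combined base = $329,400 + $1,680 = $331,080.
Age 65 or older (−15%): $331,080 × 0.85 = $281,418.
Strong family ties in the jurisdiction (−10%): $281,418 × 0.9 = $253,276.20.
$253,276.20 is within the $300,000 maximum.
Rounded to the nearest dollar: $253,276.

$253,276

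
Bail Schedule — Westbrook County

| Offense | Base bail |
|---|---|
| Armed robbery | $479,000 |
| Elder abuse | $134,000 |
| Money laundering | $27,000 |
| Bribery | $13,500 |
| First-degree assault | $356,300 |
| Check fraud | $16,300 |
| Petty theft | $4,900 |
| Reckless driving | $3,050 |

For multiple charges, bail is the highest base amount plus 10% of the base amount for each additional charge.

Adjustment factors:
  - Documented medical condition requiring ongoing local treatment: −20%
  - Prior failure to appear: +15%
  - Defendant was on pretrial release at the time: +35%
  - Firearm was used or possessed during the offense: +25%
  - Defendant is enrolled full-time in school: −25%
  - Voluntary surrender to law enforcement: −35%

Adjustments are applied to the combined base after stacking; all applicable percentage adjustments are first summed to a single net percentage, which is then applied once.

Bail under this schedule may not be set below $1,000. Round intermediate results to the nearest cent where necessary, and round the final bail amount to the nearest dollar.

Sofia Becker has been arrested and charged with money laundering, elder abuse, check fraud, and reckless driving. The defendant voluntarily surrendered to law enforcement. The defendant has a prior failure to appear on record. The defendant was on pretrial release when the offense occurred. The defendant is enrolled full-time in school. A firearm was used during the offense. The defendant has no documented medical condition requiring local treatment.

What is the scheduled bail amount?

$159,430

Base amounts from the schedule: money laundering $27,000; elder abuse $134,000; check fraud $16,300; reckless driving $3,050.
Stacking rule: highest base plus 10% of each additional charge. Highest is elder abuse at $134,000. Additional: $27,000 × 10% = $2,700; $16,300 × 10% = $1,630; $3,050 × 10% = $305. Combined base = $134,000 + $4,635 = $138,635.
Net percentage adjustment: +15% +35% +25% −25% −35% = +15%. $138,635 × 1.15 = $159,430.25.
$159,430.25 is at or above the $1,000 minimum.
Rounded to the nearest dollar: $159,430.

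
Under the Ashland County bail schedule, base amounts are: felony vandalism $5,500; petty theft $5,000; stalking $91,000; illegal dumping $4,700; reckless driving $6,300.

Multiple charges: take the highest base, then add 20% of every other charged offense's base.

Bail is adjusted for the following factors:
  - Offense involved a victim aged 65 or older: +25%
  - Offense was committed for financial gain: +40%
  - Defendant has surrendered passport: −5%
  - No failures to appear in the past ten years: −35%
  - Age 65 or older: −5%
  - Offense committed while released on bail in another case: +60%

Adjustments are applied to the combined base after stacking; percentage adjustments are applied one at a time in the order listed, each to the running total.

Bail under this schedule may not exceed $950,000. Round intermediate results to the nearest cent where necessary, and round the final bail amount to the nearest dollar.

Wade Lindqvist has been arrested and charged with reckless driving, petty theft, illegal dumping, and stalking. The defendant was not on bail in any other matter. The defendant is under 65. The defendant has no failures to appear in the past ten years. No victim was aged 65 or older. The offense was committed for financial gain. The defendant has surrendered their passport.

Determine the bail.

Base amounts from the schedule: reckless driving $6,300; petty theft $5,000; illegal dumping $4,700; stalking $91,000.
Stacking rule: highest base plus 20% of each additional charge. Highest is stalking at $91,000. Additional: $6,300 × 20% = $1,260; $5,000 × 20% = $1,000; $4,700 × 20% = $940. Combined base = $91,000 + $3,200 = $94,200.
Offense was committed for financial gain (+40%): $94,200 × 1.4 = $131,880.
Defendant has surrendered passport (−5%): $131,880 × 0.95 = $125,286.
No failures to appear in the past ten years (−35%): $125,286 × 0.65 = $81,435.90.
$81,435.90 is within the $950,000 maximum.
Rounded to the nearest dollar: $81,436.

$81,436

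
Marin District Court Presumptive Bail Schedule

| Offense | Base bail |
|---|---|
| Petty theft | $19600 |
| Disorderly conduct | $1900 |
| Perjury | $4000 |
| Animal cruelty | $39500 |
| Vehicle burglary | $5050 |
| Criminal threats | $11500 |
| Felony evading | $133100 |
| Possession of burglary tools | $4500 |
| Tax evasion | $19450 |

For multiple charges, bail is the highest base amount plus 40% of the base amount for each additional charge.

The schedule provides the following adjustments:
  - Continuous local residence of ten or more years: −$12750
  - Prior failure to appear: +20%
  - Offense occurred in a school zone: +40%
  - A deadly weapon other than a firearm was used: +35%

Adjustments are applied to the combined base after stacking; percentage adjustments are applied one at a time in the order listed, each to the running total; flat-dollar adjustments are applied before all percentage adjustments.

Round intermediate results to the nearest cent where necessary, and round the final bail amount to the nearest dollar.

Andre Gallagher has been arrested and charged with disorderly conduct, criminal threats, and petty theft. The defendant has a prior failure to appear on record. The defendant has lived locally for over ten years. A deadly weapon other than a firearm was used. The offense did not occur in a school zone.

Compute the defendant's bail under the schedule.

$19780

Base amounts from the schedule: disorderly conduct $1900; criminal threats $11500; petty theft $19600.
Stacking rule: highest base plus 40% of each additional charge. Highest is petty theft at $19600. Additional: $1900 × 40% = $760; $11500 × 40% = $4600. Combined base = $19600 + $5360 = $24960.
Continuous local residence of ten or more years (−$12750 flat): $24960 − $12750 = $12210.
Prior failure to appear (+20%): $12210 × 1.2 = $14652.
A deadly weapon other than a firearm was used (+35%): $14652 × 1.35 = $19780.20.
Rounded to the nearest dollar: $19780.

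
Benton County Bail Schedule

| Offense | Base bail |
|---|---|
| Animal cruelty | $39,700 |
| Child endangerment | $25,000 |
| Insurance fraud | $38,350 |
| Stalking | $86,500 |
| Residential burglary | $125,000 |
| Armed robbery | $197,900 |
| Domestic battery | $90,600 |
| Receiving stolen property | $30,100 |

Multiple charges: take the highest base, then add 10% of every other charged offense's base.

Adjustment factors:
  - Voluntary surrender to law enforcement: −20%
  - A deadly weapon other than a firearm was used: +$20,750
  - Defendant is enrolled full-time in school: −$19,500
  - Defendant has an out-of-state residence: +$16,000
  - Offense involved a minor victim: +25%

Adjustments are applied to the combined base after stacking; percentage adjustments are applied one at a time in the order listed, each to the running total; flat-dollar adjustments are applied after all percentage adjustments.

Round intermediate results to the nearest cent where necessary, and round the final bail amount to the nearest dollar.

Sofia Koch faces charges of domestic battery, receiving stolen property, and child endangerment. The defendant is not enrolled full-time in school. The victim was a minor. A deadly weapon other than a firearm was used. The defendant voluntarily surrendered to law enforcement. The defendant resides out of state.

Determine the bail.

$132,860

Base amounts from the schedule: domestic battery $90,600; receiving stolen property $30,100; child endangerment $25,000.
Stacking rule: highest base plus 10% of each additional charge. Highest is domestic battery at $90,600. Additional: $30,100 × 10% = $3,010; $25,000 × 10% = $2,500. Combined base = $90,600 + $5,510 = $96,110.
Voluntary surrender to law enforcement (−20%): $96,110 × 0.8 = $76,888.
Offense involved a minor victim (+25%): $76,888 × 1.25 = $96,110.
A deadly weapon other than a firearm was used (+$20,750 flat): $96,110 + $20,750 = $116,860.
Defendant has an out-of-state residence (+$16,000 flat): $116,860 + $16,000 = $132,860.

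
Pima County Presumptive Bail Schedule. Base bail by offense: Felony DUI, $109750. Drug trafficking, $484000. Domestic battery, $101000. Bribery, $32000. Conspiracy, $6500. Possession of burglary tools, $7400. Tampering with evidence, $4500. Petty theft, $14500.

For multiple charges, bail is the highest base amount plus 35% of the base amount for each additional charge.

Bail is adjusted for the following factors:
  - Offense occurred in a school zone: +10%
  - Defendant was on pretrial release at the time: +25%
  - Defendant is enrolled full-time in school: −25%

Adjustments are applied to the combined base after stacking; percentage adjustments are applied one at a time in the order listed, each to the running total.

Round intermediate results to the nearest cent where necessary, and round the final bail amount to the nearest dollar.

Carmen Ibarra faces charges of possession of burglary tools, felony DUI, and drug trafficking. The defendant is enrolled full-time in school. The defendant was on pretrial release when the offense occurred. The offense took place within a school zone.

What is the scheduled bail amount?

Base amounts from the schedule: possession of burglary tools $7400; felony DUI $109750; drug trafficking $484000.
Stacking rule: highest base plus 35% of each additional charge. Highest is drug trafficking at $484000. Additional: $7400 × 35% = $2590; $109750 × 35% = $38412.50. Combined base = $484000 + $41002.50 = $525002.50.
Offense occurred in a school zone (+10%): $525002.50 × 1.1 = $577502.75.
Defendant was on pretrial release at the time (+25%): $577502.75 × 1.25 = $721878.44.
Defendant is enrolled full-time in school (−25%): $721878.44 × 0.75 = $541408.83.
Rounded to the nearest dollar: $541409.

$541409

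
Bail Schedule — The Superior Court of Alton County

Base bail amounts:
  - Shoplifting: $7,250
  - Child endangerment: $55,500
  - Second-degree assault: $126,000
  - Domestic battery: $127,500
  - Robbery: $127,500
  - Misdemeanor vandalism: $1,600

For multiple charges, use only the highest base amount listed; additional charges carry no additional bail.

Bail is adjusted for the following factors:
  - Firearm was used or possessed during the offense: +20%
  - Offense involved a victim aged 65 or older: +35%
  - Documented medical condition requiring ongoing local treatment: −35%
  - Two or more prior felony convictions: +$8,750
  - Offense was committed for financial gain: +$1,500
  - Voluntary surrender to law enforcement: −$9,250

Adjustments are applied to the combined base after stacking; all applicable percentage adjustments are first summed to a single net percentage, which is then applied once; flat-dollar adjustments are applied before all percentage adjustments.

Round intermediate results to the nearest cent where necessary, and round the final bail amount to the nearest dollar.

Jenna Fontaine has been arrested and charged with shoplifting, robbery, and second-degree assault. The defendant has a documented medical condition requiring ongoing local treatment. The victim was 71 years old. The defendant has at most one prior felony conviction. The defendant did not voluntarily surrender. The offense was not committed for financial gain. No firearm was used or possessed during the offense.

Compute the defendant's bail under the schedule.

Base amounts from the schedule: shoplifting $7,250; robbery $127,500; second-degree assault $126,000.
Stacking rule: use the highest base only. Highest is robbery at $127,500. Combined base = $127,500.
Net percentage adjustment: +35% −35% = +0%. $127,500 × 1 = $127,500.

$127,500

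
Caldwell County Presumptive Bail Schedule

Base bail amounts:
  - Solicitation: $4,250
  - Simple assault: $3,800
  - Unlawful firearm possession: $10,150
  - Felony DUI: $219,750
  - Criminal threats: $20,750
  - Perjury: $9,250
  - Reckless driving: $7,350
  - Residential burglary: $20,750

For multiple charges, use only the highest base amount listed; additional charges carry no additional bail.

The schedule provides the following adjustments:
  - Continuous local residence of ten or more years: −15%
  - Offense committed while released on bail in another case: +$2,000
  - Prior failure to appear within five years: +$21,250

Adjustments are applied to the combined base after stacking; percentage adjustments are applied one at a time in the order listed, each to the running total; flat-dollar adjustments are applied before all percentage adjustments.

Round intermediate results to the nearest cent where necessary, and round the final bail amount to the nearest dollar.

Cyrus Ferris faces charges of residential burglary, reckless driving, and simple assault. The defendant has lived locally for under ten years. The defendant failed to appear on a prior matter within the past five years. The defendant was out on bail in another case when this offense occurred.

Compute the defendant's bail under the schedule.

Base amounts from the schedule: residential burglary $20,750; reckless driving $7,350; simple assault $3,800.
Stacking rule: use the highest base only. Highest is residential burglary at $20,750. Combined base = $20,750.
Offense committed while released on bail in another case (+$2,000 flat): $20,750 + $2,000 = $22,750.
Prior failure to appear within five years (+$21,250 flat): $22,750 + $21,250 = $44,000.

$44,000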